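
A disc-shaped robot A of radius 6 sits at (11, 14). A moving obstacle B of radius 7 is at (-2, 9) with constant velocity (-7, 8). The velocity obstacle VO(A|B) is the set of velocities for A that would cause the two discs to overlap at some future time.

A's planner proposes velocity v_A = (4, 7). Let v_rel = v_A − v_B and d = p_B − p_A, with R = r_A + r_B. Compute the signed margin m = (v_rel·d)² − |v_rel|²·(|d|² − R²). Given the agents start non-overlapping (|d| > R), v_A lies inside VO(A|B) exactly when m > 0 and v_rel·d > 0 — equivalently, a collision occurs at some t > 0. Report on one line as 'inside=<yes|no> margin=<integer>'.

d = (-13, -5),  |d|² = 194;  R = 6+7 = 13,  c = 194−13² = 25
v_rel = (11, -1),  |v_rel|² = 122;  v_rel·d = (11)·(-13) + (-1)·(-5) = -138
122·t² + 276·t + 25 = 0  ⇒  m = (-138)² − 122·25 = 15994
m = 15994 > 0,  v_rel·d = -138 < 0  ⇒  outside

inside=no margin=15994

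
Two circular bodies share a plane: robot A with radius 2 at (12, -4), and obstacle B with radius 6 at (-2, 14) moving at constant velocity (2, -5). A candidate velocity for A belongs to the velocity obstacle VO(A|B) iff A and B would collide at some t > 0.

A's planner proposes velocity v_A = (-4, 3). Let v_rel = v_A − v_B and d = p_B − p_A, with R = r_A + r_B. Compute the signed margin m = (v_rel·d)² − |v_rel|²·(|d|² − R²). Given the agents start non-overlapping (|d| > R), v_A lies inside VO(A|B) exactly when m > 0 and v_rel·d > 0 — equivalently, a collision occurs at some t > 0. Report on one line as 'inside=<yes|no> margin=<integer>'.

d = (-14, 18),  |d|² = 520;  R = 2+6 = 8,  c = 520−8² = 456
v_rel = (-6, 8),  |v_rel|² = 100;  v_rel·d = (-6)·(-14) + (8)·(18) = 228
100·t² − 456·t + 456 = 0  ⇒  m = 228² − 100·456 = 6384
m = 6384 > 0,  v_rel·d = 228 > 0  ⇒  inside

inside=yes margin=6384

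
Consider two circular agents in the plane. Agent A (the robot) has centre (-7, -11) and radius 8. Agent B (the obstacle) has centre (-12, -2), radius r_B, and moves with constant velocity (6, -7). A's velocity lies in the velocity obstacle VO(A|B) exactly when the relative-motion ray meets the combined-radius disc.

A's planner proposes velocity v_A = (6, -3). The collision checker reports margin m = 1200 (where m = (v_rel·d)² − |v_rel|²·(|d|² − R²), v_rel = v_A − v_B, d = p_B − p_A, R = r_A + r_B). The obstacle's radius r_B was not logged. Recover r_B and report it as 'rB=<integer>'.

m = 1200
d = (-5, 9);  v_rel = (0, 4),  |v_rel|² = 16
v_rel×d = (0)·(9) − (4)·(-5) = 20
since m = R²·16 − 20²:  R² = (400 + 1200) / 16 = 100
R = √100 = 10  ⇒  r_B = 10 − 8 = 2

rB=2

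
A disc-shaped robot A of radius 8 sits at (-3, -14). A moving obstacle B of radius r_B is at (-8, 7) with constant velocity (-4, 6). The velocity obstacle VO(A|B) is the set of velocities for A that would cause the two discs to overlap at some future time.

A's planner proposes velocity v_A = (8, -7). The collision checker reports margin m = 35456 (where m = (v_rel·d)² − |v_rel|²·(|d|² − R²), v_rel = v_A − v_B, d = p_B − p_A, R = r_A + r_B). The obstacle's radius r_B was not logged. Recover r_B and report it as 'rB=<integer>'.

m = 35456
d = (-5, 21);  v_rel = (12, -13),  |v_rel|² = 313
v_rel×d = (12)·(21) − (-13)·(-5) = 187
since m = R²·313 − 187²:  R² = (34969 + 35456) / 313 = 225
R = √225 = 15  ⇒  r_B = 15 − 8 = 7

rB=7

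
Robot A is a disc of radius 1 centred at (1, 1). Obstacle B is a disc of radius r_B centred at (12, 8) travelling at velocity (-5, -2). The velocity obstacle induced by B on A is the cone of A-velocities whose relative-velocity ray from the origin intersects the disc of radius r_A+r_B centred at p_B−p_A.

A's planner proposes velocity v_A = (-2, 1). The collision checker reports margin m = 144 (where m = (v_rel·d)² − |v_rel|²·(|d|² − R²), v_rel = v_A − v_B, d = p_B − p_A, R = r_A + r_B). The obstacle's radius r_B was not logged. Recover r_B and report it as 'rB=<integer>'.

m = 144
d = (11, 7);  v_rel = (3, 3),  |v_rel|² = 18
v_rel×d = (3)·(7) − (3)·(11) = -12
since m = R²·18 − (-12)²:  R² = (144 + 144) / 18 = 16
R = √16 = 4  ⇒  r_B = 4 − 1 = 3

rB=3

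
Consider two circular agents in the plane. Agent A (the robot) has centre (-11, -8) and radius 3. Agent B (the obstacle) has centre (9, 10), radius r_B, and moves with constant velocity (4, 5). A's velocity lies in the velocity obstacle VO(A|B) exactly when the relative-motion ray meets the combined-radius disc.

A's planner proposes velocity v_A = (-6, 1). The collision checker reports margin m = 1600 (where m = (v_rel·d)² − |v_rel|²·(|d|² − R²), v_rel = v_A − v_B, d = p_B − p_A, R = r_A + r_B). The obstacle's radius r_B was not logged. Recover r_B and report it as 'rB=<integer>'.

m = 1600
d = (20, 18);  v_rel = (-10, -4),  |v_rel|² = 116
v_rel×d = (-10)·(18) − (-4)·(20) = -100
since m = R²·116 − (-100)²:  R² = (10000 + 1600) / 116 = 100
R = √100 = 10  ⇒  r_B = 10 − 3 = 7

rB=7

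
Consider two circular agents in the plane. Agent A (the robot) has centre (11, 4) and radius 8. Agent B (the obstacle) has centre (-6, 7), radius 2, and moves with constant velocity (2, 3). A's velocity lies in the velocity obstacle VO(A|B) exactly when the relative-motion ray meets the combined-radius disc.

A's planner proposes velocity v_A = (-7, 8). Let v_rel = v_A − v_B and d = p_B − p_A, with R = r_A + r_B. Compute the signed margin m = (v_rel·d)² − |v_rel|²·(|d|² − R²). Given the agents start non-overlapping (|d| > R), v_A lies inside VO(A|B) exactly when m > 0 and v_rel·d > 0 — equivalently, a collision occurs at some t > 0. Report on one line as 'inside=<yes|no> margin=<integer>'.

d = (-17, 3),  |d|² = 298;  R = 8+2 = 10,  c = 298−10² = 198
v_rel = (-9, 5),  |v_rel|² = 106;  v_rel·d = (-9)·(-17) + (5)·(3) = 168
106·t² − 336·t + 198 = 0  ⇒  m = 168² − 106·198 = 7236
m = 7236 > 0,  v_rel·d = 168 > 0  ⇒  inside

inside=yes margin=7236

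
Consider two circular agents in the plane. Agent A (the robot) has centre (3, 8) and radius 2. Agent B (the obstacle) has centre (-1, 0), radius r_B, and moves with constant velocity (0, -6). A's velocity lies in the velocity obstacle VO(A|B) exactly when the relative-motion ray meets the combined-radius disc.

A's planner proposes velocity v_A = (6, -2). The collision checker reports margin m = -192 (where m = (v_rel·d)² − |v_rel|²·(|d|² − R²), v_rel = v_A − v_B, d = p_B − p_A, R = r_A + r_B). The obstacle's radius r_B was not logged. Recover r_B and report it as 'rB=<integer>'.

m = -192
d = (-4, -8);  v_rel = (6, 4),  |v_rel|² = 52
v_rel×d = (6)·(-8) − (4)·(-4) = -32
since m = R²·52 − (-32)²:  R² = (1024 + -192) / 52 = 16
R = √16 = 4  ⇒  r_B = 4 − 2 = 2

rB=2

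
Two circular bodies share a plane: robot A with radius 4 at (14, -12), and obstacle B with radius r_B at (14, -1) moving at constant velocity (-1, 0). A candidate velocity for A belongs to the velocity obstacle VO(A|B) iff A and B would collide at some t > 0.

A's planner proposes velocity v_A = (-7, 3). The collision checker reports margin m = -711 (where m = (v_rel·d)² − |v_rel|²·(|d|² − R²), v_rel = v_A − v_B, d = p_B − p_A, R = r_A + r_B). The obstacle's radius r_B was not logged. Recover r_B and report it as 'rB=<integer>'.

m = -711
d = (0, 11);  v_rel = (-6, 3),  |v_rel|² = 45
v_rel×d = (-6)·(11) − (3)·(0) = -66
since m = R²·45 − (-66)²:  R² = (4356 + -711) / 45 = 81
R = √81 = 9  ⇒  r_B = 9 − 4 = 5

rB=5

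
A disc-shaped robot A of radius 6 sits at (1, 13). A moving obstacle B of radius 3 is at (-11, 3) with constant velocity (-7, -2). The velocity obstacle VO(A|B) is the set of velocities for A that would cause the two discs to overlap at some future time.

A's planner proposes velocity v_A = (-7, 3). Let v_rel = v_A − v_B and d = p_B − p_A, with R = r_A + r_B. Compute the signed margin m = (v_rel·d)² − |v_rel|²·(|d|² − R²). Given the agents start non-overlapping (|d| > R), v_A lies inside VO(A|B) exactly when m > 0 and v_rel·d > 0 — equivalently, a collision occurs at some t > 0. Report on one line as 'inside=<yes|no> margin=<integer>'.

d = (-12, -10),  |d|² = 244;  R = 6+3 = 9,  c = 244−9² = 163
v_rel = (0, 5),  |v_rel|² = 25;  v_rel·d = (0)·(-12) + (5)·(-10) = -50
25·t² + 100·t + 163 = 0  ⇒  m = (-50)² − 25·163 = -1575
m = -1575 < 0,  v_rel·d = -50 < 0  ⇒  outside

inside=no margin=-1575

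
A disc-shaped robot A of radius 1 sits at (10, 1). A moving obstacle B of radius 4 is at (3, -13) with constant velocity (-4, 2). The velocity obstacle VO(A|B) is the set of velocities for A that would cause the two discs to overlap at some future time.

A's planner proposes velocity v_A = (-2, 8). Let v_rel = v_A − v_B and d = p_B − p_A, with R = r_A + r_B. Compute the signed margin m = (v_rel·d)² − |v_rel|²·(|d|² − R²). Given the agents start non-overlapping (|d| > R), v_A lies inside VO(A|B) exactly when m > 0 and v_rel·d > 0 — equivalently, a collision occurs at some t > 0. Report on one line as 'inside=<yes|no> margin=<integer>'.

d = (-7, -14),  |d|² = 245;  R = 1+4 = 5,  c = 245−5² = 220
v_rel = (2, 6),  |v_rel|² = 40;  v_rel·d = (2)·(-7) + (6)·(-14) = -98
40·t² + 196·t + 220 = 0  ⇒  m = (-98)² − 40·220 = 804
m = 804 > 0,  v_rel·d = -98 < 0  ⇒  outside

inside=no margin=804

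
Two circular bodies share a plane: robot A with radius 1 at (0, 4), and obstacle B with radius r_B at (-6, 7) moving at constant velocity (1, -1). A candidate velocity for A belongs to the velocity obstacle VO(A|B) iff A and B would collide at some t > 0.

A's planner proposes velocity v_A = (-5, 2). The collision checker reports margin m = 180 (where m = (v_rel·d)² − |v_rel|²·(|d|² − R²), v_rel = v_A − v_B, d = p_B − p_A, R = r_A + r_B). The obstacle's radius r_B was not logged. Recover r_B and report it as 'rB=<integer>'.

m = 180
d = (-6, 3);  v_rel = (-6, 3),  |v_rel|² = 45
v_rel×d = (-6)·(3) − (3)·(-6) = 0
since m = R²·45 − 0²:  R² = (0 + 180) / 45 = 4
R = √4 = 2  ⇒  r_B = 2 − 1 = 1

rB=1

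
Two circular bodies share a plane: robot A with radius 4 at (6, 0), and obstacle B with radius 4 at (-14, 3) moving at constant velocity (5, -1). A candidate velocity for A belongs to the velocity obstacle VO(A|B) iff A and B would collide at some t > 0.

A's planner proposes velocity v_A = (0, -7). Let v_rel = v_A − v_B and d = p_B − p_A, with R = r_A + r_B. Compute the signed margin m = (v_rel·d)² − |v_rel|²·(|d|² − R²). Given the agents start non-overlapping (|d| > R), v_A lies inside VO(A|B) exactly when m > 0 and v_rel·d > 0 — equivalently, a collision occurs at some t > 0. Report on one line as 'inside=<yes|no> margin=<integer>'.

d = (-20, 3),  |d|² = 409;  R = 4+4 = 8,  c = 409−8² = 345
v_rel = (-5, -6),  |v_rel|² = 61;  v_rel·d = (-5)·(-20) + (-6)·(3) = 82
61·t² − 164·t + 345 = 0  ⇒  m = 82² − 61·345 = -14321
m = -14321 < 0,  v_rel·d = 82 > 0  ⇒  outside

inside=no margin=-14321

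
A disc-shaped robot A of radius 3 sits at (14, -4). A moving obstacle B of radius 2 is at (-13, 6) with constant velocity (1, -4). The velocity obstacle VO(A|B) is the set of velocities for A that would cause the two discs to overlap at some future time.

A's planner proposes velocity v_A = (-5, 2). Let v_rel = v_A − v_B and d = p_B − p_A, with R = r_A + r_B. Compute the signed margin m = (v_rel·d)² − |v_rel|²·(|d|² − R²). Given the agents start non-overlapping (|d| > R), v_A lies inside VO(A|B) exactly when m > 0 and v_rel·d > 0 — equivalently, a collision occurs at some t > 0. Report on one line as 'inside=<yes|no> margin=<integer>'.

d = (-27, 10),  |d|² = 829;  R = 3+2 = 5,  c = 829−5² = 804
v_rel = (-6, 6),  |v_rel|² = 72;  v_rel·d = (-6)·(-27) + (6)·(10) = 222
72·t² − 444·t + 804 = 0  ⇒  m = 222² − 72·804 = -8604
m = -8604 < 0,  v_rel·d = 222 > 0  ⇒  outside

inside=no margin=-8604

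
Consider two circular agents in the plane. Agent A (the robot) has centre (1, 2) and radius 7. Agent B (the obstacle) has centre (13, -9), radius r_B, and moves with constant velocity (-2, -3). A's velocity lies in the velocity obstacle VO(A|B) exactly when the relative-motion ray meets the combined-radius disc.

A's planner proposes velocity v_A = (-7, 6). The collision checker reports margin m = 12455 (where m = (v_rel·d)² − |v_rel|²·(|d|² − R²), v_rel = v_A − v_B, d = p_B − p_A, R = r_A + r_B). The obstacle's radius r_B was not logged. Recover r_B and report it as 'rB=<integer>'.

m = 12455
d = (12, -11);  v_rel = (-5, 9),  |v_rel|² = 106
v_rel×d = (-5)·(-11) − (9)·(12) = -53
since m = R²·106 − (-53)²:  R² = (2809 + 12455) / 106 = 144
R = √144 = 12  ⇒  r_B = 12 − 7 = 5

rB=5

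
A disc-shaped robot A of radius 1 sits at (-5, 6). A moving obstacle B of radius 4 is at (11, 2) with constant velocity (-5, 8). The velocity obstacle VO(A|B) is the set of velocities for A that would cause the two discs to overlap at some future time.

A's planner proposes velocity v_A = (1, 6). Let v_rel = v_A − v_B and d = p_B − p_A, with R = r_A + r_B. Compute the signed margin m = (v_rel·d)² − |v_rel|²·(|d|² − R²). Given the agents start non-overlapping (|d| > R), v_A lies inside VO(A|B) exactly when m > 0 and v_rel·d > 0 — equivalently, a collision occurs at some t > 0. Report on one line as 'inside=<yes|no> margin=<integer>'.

d = (16, -4),  |d|² = 272;  R = 1+4 = 5,  c = 272−5² = 247
v_rel = (6, -2),  |v_rel|² = 40;  v_rel·d = (6)·(16) + (-2)·(-4) = 104
40·t² − 208·t + 247 = 0  ⇒  m = 104² − 40·247 = 936
m = 936 > 0,  v_rel·d = 104 > 0  ⇒  inside

inside=yes margin=936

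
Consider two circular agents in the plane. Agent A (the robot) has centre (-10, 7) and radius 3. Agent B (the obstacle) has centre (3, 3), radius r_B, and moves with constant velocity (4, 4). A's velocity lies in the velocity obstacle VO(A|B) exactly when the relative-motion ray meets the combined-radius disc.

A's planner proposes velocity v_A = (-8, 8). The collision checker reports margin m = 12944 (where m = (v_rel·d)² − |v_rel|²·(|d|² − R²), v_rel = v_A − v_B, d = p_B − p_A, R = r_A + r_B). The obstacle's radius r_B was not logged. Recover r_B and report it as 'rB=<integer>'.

m = 12944
d = (13, -4);  v_rel = (-12, 4),  |v_rel|² = 160
v_rel×d = (-12)·(-4) − (4)·(13) = -4
since m = R²·160 − (-4)²:  R² = (16 + 12944) / 160 = 81
R = √81 = 9  ⇒  r_B = 9 − 3 = 6

rB=6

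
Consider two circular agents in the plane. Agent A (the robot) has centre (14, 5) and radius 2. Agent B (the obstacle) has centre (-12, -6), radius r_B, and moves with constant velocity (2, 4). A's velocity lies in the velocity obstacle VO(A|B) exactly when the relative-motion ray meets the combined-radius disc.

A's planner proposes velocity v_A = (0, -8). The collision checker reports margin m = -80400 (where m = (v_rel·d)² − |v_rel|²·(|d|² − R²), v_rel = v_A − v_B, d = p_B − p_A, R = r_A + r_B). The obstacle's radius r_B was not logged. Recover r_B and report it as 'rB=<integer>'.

m = -80400
d = (-26, -11);  v_rel = (-2, -12),  |v_rel|² = 148
v_rel×d = (-2)·(-11) − (-12)·(-26) = -290
since m = R²·148 − (-290)²:  R² = (84100 + -80400) / 148 = 25
R = √25 = 5  ⇒  r_B = 5 − 2 = 3

rB=3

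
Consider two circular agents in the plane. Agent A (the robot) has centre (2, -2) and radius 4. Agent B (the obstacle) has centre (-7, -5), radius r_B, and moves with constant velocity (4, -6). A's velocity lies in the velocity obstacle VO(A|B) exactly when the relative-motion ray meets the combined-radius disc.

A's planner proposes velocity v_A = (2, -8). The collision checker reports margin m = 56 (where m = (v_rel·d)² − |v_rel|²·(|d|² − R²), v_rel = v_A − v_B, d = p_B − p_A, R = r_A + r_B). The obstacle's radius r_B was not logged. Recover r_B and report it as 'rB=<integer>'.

m = 56
d = (-9, -3);  v_rel = (-2, -2),  |v_rel|² = 8
v_rel×d = (-2)·(-3) − (-2)·(-9) = -12
since m = R²·8 − (-12)²:  R² = (144 + 56) / 8 = 25
R = √25 = 5  ⇒  r_B = 5 − 4 = 1

rB=1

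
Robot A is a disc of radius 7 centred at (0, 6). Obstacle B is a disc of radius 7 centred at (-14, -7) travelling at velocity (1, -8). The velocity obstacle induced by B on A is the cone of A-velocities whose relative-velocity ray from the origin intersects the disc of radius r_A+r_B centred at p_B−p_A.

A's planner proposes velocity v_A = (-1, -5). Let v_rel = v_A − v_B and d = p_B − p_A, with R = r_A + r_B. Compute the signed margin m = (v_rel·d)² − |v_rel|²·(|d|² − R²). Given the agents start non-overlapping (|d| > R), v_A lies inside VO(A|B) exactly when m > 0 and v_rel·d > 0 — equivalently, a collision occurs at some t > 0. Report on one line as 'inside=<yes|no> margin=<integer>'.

d = (-14, -13),  |d|² = 365;  R = 7+7 = 14,  c = 365−14² = 169
v_rel = (-2, 3),  |v_rel|² = 13;  v_rel·d = (-2)·(-14) + (3)·(-13) = -11
13·t² + 22·t + 169 = 0  ⇒  m = (-11)² − 13·169 = -2076
m = -2076 < 0,  v_rel·d = -11 < 0  ⇒  outside

inside=no margin=-2076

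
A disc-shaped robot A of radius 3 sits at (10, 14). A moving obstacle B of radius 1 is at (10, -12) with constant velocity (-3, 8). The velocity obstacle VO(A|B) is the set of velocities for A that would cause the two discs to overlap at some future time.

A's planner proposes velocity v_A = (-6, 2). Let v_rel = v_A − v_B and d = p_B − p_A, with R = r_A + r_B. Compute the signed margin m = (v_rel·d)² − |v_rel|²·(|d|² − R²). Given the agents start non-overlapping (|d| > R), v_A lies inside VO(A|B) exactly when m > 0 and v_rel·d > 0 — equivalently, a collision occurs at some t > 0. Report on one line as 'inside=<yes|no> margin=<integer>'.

d = (0, -26),  |d|² = 676;  R = 3+1 = 4,  c = 676−4² = 660
v_rel = (-3, -6),  |v_rel|² = 45;  v_rel·d = (-3)·(0) + (-6)·(-26) = 156
45·t² − 312·t + 660 = 0  ⇒  m = 156² − 45·660 = -5364
m = -5364 < 0,  v_rel·d = 156 > 0  ⇒  outside

inside=no margin=-5364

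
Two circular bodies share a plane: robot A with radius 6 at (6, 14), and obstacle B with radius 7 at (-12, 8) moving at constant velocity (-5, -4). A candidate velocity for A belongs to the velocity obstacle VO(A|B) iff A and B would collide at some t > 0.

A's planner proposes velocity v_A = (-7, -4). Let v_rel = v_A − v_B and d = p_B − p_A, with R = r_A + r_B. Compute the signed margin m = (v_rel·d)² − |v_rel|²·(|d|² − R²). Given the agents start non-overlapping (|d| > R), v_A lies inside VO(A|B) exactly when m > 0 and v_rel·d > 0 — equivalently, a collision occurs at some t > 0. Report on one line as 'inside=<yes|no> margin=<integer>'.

d = (-18, -6),  |d|² = 360;  R = 6+7 = 13,  c = 360−13² = 191
v_rel = (-2, 0),  |v_rel|² = 4;  v_rel·d = (-2)·(-18) + (0)·(-6) = 36
4·t² − 72·t + 191 = 0  ⇒  m = 36² − 4·191 = 532
m = 532 > 0,  v_rel·d = 36 > 0  ⇒  inside

inside=yes margin=532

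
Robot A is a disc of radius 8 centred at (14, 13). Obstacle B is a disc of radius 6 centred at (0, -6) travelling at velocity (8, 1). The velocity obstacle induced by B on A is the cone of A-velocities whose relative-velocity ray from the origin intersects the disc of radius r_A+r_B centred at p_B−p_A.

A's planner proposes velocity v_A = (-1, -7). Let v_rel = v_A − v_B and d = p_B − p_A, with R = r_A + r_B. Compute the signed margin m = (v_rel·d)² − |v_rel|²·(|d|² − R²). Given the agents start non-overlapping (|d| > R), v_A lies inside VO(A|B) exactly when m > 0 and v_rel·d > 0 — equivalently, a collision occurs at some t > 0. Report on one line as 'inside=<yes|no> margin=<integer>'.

d = (-14, -19),  |d|² = 557;  R = 8+6 = 14,  c = 557−14² = 361
v_rel = (-9, -8),  |v_rel|² = 145;  v_rel·d = (-9)·(-14) + (-8)·(-19) = 278
145·t² − 556·t + 361 = 0  ⇒  m = 278² − 145·361 = 24939
m = 24939 > 0,  v_rel·d = 278 > 0  ⇒  inside

inside=yes margin=24939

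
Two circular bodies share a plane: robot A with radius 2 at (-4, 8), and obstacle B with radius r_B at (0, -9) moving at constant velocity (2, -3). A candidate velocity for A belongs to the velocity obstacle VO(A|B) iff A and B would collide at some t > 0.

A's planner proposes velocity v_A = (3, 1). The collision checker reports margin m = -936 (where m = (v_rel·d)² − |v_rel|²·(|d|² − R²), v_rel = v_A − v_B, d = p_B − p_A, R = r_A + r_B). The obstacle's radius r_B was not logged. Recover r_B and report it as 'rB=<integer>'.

m = -936
d = (4, -17);  v_rel = (1, 4),  |v_rel|² = 17
v_rel×d = (1)·(-17) − (4)·(4) = -33
since m = R²·17 − (-33)²:  R² = (1089 + -936) / 17 = 9
R = √9 = 3  ⇒  r_B = 3 − 2 = 1

rB=1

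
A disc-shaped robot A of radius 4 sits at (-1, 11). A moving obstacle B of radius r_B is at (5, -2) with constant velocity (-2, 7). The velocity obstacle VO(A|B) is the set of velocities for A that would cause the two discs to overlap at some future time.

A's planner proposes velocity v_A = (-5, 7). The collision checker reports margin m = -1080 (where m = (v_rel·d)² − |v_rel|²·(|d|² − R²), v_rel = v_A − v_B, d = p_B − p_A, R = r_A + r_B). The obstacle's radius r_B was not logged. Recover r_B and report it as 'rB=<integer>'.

m = -1080
d = (6, -13);  v_rel = (-3, 0),  |v_rel|² = 9
v_rel×d = (-3)·(-13) − (0)·(6) = 39
since m = R²·9 − 39²:  R² = (1521 + -1080) / 9 = 49
R = √49 = 7  ⇒  r_B = 7 − 4 = 3

rB=3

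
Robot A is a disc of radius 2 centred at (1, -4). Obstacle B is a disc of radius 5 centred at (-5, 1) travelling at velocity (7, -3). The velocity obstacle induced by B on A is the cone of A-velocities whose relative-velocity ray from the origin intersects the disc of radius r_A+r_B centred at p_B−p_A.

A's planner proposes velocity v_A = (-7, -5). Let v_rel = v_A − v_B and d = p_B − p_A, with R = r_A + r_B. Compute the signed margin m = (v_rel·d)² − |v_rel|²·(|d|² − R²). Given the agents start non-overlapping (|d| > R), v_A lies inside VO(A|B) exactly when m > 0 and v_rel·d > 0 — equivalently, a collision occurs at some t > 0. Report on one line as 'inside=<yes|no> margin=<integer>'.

d = (-6, 5),  |d|² = 61;  R = 2+5 = 7,  c = 61−7² = 12
v_rel = (-14, -2),  |v_rel|² = 200;  v_rel·d = (-14)·(-6) + (-2)·(5) = 74
200·t² − 148·t + 12 = 0  ⇒  m = 74² − 200·12 = 3076
m = 3076 > 0,  v_rel·d = 74 > 0  ⇒  inside

inside=yes margin=3076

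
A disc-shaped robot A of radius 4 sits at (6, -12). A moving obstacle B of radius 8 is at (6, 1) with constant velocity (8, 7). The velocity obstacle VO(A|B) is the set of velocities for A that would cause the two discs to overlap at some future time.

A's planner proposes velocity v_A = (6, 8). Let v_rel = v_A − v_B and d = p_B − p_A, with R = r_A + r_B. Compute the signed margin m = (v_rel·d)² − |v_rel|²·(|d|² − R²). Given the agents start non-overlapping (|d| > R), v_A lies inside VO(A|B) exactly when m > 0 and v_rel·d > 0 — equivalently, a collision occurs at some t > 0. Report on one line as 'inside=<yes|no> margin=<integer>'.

d = (0, 13),  |d|² = 169;  R = 4+8 = 12,  c = 169−12² = 25
v_rel = (-2, 1),  |v_rel|² = 5;  v_rel·d = (-2)·(0) + (1)·(13) = 13
5·t² − 26·t + 25 = 0  ⇒  m = 13² − 5·25 = 44
m = 44 > 0,  v_rel·d = 13 > 0  ⇒  inside

inside=yes margin=44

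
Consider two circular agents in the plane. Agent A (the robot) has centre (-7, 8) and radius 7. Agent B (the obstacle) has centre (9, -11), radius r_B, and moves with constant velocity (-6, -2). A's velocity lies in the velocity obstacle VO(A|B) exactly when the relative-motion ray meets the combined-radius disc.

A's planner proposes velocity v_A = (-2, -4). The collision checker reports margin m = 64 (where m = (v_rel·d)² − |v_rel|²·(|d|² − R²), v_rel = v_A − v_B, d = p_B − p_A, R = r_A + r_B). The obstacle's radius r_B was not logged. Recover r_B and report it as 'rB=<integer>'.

m = 64
d = (16, -19);  v_rel = (4, -2),  |v_rel|² = 20
v_rel×d = (4)·(-19) − (-2)·(16) = -44
since m = R²·20 − (-44)²:  R² = (1936 + 64) / 20 = 100
R = √100 = 10  ⇒  r_B = 10 − 7 = 3

rB=3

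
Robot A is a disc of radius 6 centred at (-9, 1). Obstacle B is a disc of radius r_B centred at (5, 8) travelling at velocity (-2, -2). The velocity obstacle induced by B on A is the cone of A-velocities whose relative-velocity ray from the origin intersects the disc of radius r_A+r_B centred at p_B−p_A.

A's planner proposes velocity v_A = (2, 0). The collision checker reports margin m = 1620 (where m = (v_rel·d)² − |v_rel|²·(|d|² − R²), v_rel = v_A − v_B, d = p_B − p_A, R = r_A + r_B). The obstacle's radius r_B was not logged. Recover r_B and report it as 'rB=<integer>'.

m = 1620
d = (14, 7);  v_rel = (4, 2),  |v_rel|² = 20
v_rel×d = (4)·(7) − (2)·(14) = 0
since m = R²·20 − 0²:  R² = (0 + 1620) / 20 = 81
R = √81 = 9  ⇒  r_B = 9 − 6 = 3

rB=3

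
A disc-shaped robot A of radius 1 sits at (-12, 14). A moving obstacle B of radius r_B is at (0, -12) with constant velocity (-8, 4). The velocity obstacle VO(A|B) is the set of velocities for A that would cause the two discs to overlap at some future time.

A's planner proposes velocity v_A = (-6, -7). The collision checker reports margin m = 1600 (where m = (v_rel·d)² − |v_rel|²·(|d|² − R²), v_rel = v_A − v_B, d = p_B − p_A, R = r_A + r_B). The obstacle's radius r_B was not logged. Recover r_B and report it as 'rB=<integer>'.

m = 1600
d = (12, -26);  v_rel = (2, -11),  |v_rel|² = 125
v_rel×d = (2)·(-26) − (-11)·(12) = 80
since m = R²·125 − 80²:  R² = (6400 + 1600) / 125 = 64
R = √64 = 8  ⇒  r_B = 8 − 1 = 7

rB=7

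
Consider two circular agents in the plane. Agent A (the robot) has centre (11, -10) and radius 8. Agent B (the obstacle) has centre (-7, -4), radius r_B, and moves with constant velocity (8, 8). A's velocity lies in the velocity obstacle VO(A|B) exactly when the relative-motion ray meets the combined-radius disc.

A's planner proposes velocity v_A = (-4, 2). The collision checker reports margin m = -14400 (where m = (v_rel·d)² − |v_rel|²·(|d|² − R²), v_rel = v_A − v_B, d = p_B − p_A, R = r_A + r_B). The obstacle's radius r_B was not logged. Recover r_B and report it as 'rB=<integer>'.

m = -14400
d = (-18, 6);  v_rel = (-12, -6),  |v_rel|² = 180
v_rel×d = (-12)·(6) − (-6)·(-18) = -180
since m = R²·180 − (-180)²:  R² = (32400 + -14400) / 180 = 100
R = √100 = 10  ⇒  r_B = 10 − 8 = 2

rB=2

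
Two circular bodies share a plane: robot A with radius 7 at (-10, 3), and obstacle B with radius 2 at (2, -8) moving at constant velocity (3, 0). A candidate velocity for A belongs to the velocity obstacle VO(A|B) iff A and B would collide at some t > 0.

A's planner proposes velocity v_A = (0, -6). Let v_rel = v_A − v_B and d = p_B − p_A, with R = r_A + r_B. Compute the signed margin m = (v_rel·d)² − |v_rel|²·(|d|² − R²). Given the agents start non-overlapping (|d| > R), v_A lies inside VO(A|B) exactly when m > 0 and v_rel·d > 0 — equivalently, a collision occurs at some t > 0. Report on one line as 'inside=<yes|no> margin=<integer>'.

d = (12, -11),  |d|² = 265;  R = 7+2 = 9,  c = 265−9² = 184
v_rel = (-3, -6),  |v_rel|² = 45;  v_rel·d = (-3)·(12) + (-6)·(-11) = 30
45·t² − 60·t + 184 = 0  ⇒  m = 30² − 45·184 = -7380
m = -7380 < 0,  v_rel·d = 30 > 0  ⇒  outside

inside=no margin=-7380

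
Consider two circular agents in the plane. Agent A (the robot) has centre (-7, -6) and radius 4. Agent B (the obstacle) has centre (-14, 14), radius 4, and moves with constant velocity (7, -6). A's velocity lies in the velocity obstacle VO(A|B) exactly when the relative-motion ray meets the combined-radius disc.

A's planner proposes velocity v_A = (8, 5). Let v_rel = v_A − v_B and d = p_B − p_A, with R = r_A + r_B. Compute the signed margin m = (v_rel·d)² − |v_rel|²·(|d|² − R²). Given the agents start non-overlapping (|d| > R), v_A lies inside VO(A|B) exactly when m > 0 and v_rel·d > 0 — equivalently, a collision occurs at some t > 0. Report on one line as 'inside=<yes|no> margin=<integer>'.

d = (-7, 20),  |d|² = 449;  R = 4+4 = 8,  c = 449−8² = 385
v_rel = (1, 11),  |v_rel|² = 122;  v_rel·d = (1)·(-7) + (11)·(20) = 213
122·t² − 426·t + 385 = 0  ⇒  m = 213² − 122·385 = -1601
m = -1601 < 0,  v_rel·d = 213 > 0  ⇒  outside

inside=no margin=-1601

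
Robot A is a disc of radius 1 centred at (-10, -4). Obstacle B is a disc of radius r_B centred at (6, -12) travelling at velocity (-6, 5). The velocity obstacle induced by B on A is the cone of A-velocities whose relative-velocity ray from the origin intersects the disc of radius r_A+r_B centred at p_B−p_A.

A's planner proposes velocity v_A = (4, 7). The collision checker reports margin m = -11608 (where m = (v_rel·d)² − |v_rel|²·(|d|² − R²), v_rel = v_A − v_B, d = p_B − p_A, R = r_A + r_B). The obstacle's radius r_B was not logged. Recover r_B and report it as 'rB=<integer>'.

m = -11608
d = (16, -8);  v_rel = (10, 2),  |v_rel|² = 104
v_rel×d = (10)·(-8) − (2)·(16) = -112
since m = R²·104 − (-112)²:  R² = (12544 + -11608) / 104 = 9
R = √9 = 3  ⇒  r_B = 3 − 1 = 2

rB=2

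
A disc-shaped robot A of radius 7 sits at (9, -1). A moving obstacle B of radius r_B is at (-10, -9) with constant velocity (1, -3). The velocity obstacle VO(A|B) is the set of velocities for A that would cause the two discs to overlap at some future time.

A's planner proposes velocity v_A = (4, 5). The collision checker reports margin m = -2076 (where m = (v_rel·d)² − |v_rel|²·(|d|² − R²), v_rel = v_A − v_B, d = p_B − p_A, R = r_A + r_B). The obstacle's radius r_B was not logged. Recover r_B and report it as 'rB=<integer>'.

m = -2076
d = (-19, -8);  v_rel = (3, 8),  |v_rel|² = 73
v_rel×d = (3)·(-8) − (8)·(-19) = 128
since m = R²·73 − 128²:  R² = (16384 + -2076) / 73 = 196
R = √196 = 14  ⇒  r_B = 14 − 7 = 7

rB=7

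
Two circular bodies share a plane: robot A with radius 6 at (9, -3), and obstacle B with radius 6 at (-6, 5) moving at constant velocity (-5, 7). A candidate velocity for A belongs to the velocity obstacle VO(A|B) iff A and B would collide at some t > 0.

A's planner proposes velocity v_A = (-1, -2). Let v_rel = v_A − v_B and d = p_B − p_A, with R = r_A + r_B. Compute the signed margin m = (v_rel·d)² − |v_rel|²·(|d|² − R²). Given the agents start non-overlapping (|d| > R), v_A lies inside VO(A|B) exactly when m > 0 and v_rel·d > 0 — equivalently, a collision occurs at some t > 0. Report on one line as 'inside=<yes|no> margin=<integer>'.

d = (-15, 8),  |d|² = 289;  R = 6+6 = 12,  c = 289−12² = 145
v_rel = (4, -9),  |v_rel|² = 97;  v_rel·d = (4)·(-15) + (-9)·(8) = -132
97·t² + 264·t + 145 = 0  ⇒  m = (-132)² − 97·145 = 3359
m = 3359 > 0,  v_rel·d = -132 < 0  ⇒  outside

inside=no margin=3359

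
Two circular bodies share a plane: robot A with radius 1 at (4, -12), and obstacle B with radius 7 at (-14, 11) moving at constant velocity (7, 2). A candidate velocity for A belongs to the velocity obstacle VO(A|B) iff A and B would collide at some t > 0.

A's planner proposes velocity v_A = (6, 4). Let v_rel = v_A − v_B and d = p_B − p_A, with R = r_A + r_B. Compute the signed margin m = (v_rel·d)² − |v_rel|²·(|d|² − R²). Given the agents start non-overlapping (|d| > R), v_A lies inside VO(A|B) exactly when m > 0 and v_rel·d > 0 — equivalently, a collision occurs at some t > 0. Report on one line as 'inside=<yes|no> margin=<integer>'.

d = (-18, 23),  |d|² = 853;  R = 1+7 = 8,  c = 853−8² = 789
v_rel = (-1, 2),  |v_rel|² = 5;  v_rel·d = (-1)·(-18) + (2)·(23) = 64
5·t² − 128·t + 789 = 0  ⇒  m = 64² − 5·789 = 151
m = 151 > 0,  v_rel·d = 64 > 0  ⇒  inside

inside=yes margin=151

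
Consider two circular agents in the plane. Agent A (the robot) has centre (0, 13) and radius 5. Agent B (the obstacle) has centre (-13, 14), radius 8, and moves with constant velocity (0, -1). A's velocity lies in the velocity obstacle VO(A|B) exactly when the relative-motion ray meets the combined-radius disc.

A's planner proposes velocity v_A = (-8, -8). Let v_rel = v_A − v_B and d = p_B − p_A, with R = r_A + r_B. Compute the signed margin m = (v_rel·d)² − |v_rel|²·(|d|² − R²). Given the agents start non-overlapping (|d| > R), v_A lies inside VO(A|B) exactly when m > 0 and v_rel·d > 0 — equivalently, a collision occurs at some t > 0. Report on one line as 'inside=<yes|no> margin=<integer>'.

d = (-13, 1),  |d|² = 170;  R = 5+8 = 13,  c = 170−13² = 1
v_rel = (-8, -7),  |v_rel|² = 113;  v_rel·d = (-8)·(-13) + (-7)·(1) = 97
113·t² − 194·t + 1 = 0  ⇒  m = 97² − 113·1 = 9296
m = 9296 > 0,  v_rel·d = 97 > 0  ⇒  inside

inside=yes margin=9296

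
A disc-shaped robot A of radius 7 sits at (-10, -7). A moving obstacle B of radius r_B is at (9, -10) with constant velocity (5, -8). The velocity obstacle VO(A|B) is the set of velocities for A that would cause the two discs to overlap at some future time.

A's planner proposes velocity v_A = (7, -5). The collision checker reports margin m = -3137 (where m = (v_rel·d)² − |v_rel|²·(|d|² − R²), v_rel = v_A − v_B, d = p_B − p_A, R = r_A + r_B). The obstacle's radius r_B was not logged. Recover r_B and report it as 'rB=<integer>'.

m = -3137
d = (19, -3);  v_rel = (2, 3),  |v_rel|² = 13
v_rel×d = (2)·(-3) − (3)·(19) = -63
since m = R²·13 − (-63)²:  R² = (3969 + -3137) / 13 = 64
R = √64 = 8  ⇒  r_B = 8 − 7 = 1

rB=1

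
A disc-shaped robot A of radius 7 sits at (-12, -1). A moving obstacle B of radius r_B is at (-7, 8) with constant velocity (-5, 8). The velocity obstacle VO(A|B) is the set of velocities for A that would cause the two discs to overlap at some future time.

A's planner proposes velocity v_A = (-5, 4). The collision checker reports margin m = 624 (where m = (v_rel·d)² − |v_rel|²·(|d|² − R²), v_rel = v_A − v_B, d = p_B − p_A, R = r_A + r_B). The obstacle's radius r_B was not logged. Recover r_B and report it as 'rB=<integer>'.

m = 624
d = (5, 9);  v_rel = (0, -4),  |v_rel|² = 16
v_rel×d = (0)·(9) − (-4)·(5) = 20
since m = R²·16 − 20²:  R² = (400 + 624) / 16 = 64
R = √64 = 8  ⇒  r_B = 8 − 7 = 1

rB=1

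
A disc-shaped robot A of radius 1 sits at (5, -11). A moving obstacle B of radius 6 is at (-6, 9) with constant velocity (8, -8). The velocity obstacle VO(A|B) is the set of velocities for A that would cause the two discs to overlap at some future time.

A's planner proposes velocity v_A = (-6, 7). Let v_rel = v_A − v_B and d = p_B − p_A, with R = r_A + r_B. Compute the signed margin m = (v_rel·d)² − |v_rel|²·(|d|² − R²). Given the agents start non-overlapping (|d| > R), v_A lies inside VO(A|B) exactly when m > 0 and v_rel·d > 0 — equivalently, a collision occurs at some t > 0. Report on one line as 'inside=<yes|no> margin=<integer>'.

d = (-11, 20),  |d|² = 521;  R = 1+6 = 7,  c = 521−7² = 472
v_rel = (-14, 15),  |v_rel|² = 421;  v_rel·d = (-14)·(-11) + (15)·(20) = 454
421·t² − 908·t + 472 = 0  ⇒  m = 454² − 421·472 = 7404
m = 7404 > 0,  v_rel·d = 454 > 0  ⇒  inside

inside=yes margin=7404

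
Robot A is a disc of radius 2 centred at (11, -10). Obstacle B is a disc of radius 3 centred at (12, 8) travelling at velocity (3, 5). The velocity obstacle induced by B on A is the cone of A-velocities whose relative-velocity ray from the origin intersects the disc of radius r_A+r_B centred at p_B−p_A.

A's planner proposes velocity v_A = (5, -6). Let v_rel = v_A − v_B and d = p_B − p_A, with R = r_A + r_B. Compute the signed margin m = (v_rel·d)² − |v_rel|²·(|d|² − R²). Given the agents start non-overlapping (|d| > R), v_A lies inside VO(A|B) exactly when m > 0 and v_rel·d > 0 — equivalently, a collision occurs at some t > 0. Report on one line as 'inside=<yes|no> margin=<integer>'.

d = (1, 18),  |d|² = 325;  R = 2+3 = 5,  c = 325−5² = 300
v_rel = (2, -11),  |v_rel|² = 125;  v_rel·d = (2)·(1) + (-11)·(18) = -196
125·t² + 392·t + 300 = 0  ⇒  m = (-196)² − 125·300 = 916
m = 916 > 0,  v_rel·d = -196 < 0  ⇒  outside

inside=no margin=916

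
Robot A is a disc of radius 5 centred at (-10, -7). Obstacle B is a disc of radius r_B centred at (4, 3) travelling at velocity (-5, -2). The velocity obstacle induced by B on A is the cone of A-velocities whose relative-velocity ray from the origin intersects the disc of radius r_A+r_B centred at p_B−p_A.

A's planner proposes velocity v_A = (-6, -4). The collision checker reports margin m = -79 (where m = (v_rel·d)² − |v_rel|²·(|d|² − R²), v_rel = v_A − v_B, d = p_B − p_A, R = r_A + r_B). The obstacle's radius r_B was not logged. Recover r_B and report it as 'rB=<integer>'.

m = -79
d = (14, 10);  v_rel = (-1, -2),  |v_rel|² = 5
v_rel×d = (-1)·(10) − (-2)·(14) = 18
since m = R²·5 − 18²:  R² = (324 + -79) / 5 = 49
R = √49 = 7  ⇒  r_B = 7 − 5 = 2

rB=2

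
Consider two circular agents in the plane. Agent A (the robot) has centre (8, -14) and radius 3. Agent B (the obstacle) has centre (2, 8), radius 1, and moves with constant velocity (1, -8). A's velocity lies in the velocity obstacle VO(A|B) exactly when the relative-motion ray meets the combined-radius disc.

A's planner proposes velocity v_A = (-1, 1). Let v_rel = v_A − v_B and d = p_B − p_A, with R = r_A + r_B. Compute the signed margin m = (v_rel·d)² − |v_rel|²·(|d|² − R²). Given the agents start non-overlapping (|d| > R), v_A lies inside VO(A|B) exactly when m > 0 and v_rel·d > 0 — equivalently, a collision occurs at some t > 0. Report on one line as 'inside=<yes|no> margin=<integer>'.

d = (-6, 22),  |d|² = 520;  R = 3+1 = 4,  c = 520−4² = 504
v_rel = (-2, 9),  |v_rel|² = 85;  v_rel·d = (-2)·(-6) + (9)·(22) = 210
85·t² − 420·t + 504 = 0  ⇒  m = 210² − 85·504 = 1260
m = 1260 > 0,  v_rel·d = 210 > 0  ⇒  inside

inside=yes margin=1260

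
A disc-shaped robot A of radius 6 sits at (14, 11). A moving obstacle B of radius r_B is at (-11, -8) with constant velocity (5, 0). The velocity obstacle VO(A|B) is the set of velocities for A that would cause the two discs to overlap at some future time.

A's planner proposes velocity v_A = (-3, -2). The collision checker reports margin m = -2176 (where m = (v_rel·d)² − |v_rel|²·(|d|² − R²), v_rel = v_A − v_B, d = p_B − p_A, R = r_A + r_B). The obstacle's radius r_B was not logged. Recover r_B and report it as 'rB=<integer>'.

m = -2176
d = (-25, -19);  v_rel = (-8, -2),  |v_rel|² = 68
v_rel×d = (-8)·(-19) − (-2)·(-25) = 102
since m = R²·68 − 102²:  R² = (10404 + -2176) / 68 = 121
R = √121 = 11  ⇒  r_B = 11 − 6 = 5

rB=5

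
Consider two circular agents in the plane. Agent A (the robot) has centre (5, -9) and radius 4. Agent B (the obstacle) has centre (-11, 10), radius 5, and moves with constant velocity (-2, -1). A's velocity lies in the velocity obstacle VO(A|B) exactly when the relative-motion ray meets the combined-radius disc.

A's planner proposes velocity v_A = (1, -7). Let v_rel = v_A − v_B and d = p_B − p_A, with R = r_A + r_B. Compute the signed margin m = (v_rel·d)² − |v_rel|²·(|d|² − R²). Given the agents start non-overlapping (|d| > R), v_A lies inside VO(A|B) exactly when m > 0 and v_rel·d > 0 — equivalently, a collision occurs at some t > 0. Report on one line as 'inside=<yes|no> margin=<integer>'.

d = (-16, 19),  |d|² = 617;  R = 4+5 = 9,  c = 617−9² = 536
v_rel = (3, -6),  |v_rel|² = 45;  v_rel·d = (3)·(-16) + (-6)·(19) = -162
45·t² + 324·t + 536 = 0  ⇒  m = (-162)² − 45·536 = 2124
m = 2124 > 0,  v_rel·d = -162 < 0  ⇒  outside

inside=no margin=2124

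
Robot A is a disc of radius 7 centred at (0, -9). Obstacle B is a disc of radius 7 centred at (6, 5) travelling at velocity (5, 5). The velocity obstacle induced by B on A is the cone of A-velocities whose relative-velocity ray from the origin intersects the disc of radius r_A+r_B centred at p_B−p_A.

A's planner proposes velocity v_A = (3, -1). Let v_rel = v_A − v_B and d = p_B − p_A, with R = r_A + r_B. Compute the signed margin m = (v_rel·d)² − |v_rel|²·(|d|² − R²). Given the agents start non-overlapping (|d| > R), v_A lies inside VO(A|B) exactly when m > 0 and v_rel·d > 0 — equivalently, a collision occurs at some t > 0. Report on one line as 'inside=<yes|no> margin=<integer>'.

d = (6, 14),  |d|² = 232;  R = 7+7 = 14,  c = 232−14² = 36
v_rel = (-2, -6),  |v_rel|² = 40;  v_rel·d = (-2)·(6) + (-6)·(14) = -96
40·t² + 192·t + 36 = 0  ⇒  m = (-96)² − 40·36 = 7776
m = 7776 > 0,  v_rel·d = -96 < 0  ⇒  outside

inside=no margin=7776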